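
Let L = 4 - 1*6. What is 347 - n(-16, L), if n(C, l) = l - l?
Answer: 347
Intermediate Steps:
L = -2 (L = 4 - 6 = -2)
n(C, l) = 0
347 - n(-16, L) = 347 - 1*0 = 347 + 0 = 347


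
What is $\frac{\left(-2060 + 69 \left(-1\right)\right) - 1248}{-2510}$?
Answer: $\frac{3377}{2510} \approx 1.3454$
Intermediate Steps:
$\frac{\left(-2060 + 69 \left(-1\right)\right) - 1248}{-2510} = \left(\left(-2060 - 69\right) - 1248\right) \left(- \frac{1}{2510}\right) = \left(-2129 - 1248\right) \left(- \frac{1}{2510}\right) = \left(-3377\right) \left(- \frac{1}{2510}\right) = \frac{3377}{2510}$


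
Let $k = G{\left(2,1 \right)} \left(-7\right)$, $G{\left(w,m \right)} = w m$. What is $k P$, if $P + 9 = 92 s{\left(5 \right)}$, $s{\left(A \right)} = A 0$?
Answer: $126$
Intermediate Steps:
$s{\left(A \right)} = 0$
$P = -9$ ($P = -9 + 92 \cdot 0 = -9 + 0 = -9$)
$G{\left(w,m \right)} = m w$
$k = -14$ ($k = 1 \cdot 2 \left(-7\right) = 2 \left(-7\right) = -14$)
$k P = \left(-14\right) \left(-9\right) = 126$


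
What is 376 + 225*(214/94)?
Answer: 41747/47 ≈ 888.23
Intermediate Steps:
376 + 225*(214/94) = 376 + 225*(214*(1/94)) = 376 + 225*(107/47) = 376 + 24075/47 = 41747/47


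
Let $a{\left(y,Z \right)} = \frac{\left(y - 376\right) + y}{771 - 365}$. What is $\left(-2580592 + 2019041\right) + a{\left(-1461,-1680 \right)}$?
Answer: $- \frac{113996502}{203} \approx -5.6156 \cdot 10^{5}$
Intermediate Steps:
$a{\left(y,Z \right)} = - \frac{188}{203} + \frac{y}{203}$ ($a{\left(y,Z \right)} = \frac{\left(-376 + y\right) + y}{406} = \left(-376 + 2 y\right) \frac{1}{406} = - \frac{188}{203} + \frac{y}{203}$)
$\left(-2580592 + 2019041\right) + a{\left(-1461,-1680 \right)} = \left(-2580592 + 2019041\right) + \left(- \frac{188}{203} + \frac{1}{203} \left(-1461\right)\right) = -561551 - \frac{1649}{203} = - \frac{113996502}{203}$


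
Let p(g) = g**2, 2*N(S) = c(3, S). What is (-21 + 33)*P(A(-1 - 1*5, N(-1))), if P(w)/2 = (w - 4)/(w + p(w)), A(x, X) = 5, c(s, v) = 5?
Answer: 4/5 ≈ 0.80000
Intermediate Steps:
N(S) = 5/2 (N(S) = (1/2)*5 = 5/2)
P(w) = 2*(-4 + w)/(w + w**2) (P(w) = 2*((w - 4)/(w + w**2)) = 2*((-4 + w)/(w + w**2)) = 2*(-4 + w)/(w + w**2))
(-21 + 33)*P(A(-1 - 1*5, N(-1))) = (-21 + 33)*(2*(-4 + 5)/(5*(1 + 5))) = 12*(2*(1/5)*1/6) = 12*(2*(1/5)*(1/6)*1) = 12*(1/15) = 4/5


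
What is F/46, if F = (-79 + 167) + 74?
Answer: 81/23 ≈ 3.5217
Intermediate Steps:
F = 162 (F = 88 + 74 = 162)
F/46 = 162/46 = 162*(1/46) = 81/23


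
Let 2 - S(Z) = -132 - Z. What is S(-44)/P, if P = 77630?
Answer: 9/7763 ≈ 0.0011593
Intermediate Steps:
S(Z) = 134 + Z (S(Z) = 2 - (-132 - Z) = 2 + (132 + Z) = 134 + Z)
S(-44)/P = (134 - 44)/77630 = 90*(1/77630) = 9/7763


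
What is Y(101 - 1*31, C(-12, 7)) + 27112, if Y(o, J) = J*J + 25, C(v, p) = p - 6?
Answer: 27138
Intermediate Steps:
C(v, p) = -6 + p
Y(o, J) = 25 + J**2 (Y(o, J) = J**2 + 25 = 25 + J**2)
Y(101 - 1*31, C(-12, 7)) + 27112 = (25 + (-6 + 7)**2) + 27112 = (25 + 1**2) + 27112 = (25 + 1) + 27112 = 26 + 27112 = 27138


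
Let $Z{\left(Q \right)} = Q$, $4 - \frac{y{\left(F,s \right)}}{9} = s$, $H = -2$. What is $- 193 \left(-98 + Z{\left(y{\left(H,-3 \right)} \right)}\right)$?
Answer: $6755$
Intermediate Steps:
$y{\left(F,s \right)} = 36 - 9 s$
$- 193 \left(-98 + Z{\left(y{\left(H,-3 \right)} \right)}\right) = - 193 \left(-98 + \left(36 - -27\right)\right) = - 193 \left(-98 + \left(36 + 27\right)\right) = - 193 \left(-98 + 63\right) = \left(-193\right) \left(-35\right) = 6755$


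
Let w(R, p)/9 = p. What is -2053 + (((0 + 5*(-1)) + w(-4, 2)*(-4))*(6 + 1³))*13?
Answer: -9060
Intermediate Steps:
w(R, p) = 9*p
-2053 + (((0 + 5*(-1)) + w(-4, 2)*(-4))*(6 + 1³))*13 = -2053 + (((0 + 5*(-1)) + (9*2)*(-4))*(6 + 1³))*13 = -2053 + (((0 - 5) + 18*(-4))*(6 + 1))*13 = -2053 + ((-5 - 72)*7)*13 = -2053 - 77*7*13 = -2053 - 539*13 = -2053 - 7007 = -9060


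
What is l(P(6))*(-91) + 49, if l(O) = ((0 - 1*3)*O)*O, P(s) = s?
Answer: 9877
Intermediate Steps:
l(O) = -3*O² (l(O) = ((0 - 3)*O)*O = (-3*O)*O = -3*O²)
l(P(6))*(-91) + 49 = -3*6²*(-91) + 49 = -3*36*(-91) + 49 = -108*(-91) + 49 = 9828 + 49 = 9877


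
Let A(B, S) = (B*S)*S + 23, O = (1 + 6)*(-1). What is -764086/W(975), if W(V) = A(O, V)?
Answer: 382043/3327176 ≈ 0.11483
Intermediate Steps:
O = -7 (O = 7*(-1) = -7)
A(B, S) = 23 + B*S² (A(B, S) = B*S² + 23 = 23 + B*S²)
W(V) = 23 - 7*V²
-764086/W(975) = -764086/(23 - 7*975²) = -764086/(23 - 7*950625) = -764086/(23 - 6654375) = -764086/(-6654352) = -764086*(-1/6654352) = 382043/3327176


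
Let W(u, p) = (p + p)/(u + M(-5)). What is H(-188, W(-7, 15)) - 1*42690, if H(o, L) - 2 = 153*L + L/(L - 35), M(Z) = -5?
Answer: -1292113/30 ≈ -43070.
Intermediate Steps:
W(u, p) = 2*p/(-5 + u) (W(u, p) = (p + p)/(u - 5) = (2*p)/(-5 + u) = 2*p/(-5 + u))
H(o, L) = 2 + 153*L + L/(-35 + L) (H(o, L) = 2 + (153*L + L/(L - 35)) = 2 + (153*L + L/(-35 + L)) = 2 + 153*L + L/(-35 + L))
H(-188, W(-7, 15)) - 1*42690 = (-70 - 10704*15/(-5 - 7) + 153*(2*15/(-5 - 7))²)/(-35 + 2*15/(-5 - 7)) - 1*42690 = (-70 - 10704*15/(-12) + 153*(2*15/(-12))²)/(-35 + 2*15/(-12)) - 42690 = (-70 - 10704*15*(-1)/12 + 153*(2*15*(-1/12))²)/(-35 + 2*15*(-1/12)) - 42690 = (-70 - 5352*(-5/2) + 153*(-5/2)²)/(-35 - 5/2) - 42690 = (-70 + 13380 + 153*(25/4))/(-75/2) - 42690 = -2*(-70 + 13380 + 3825/4)/75 - 42690 = -2/75*57065/4 - 42690 = -11413/30 - 42690 = -1292113/30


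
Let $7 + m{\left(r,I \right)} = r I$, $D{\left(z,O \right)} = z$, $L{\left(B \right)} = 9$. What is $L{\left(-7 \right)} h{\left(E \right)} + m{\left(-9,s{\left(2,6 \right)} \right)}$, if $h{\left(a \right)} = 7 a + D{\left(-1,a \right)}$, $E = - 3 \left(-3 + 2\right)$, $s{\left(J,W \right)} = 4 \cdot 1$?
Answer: $137$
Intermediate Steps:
$s{\left(J,W \right)} = 4$
$E = 3$ ($E = \left(-3\right) \left(-1\right) = 3$)
$h{\left(a \right)} = -1 + 7 a$ ($h{\left(a \right)} = 7 a - 1 = -1 + 7 a$)
$m{\left(r,I \right)} = -7 + I r$ ($m{\left(r,I \right)} = -7 + r I = -7 + I r$)
$L{\left(-7 \right)} h{\left(E \right)} + m{\left(-9,s{\left(2,6 \right)} \right)} = 9 \left(-1 + 7 \cdot 3\right) + \left(-7 + 4 \left(-9\right)\right) = 9 \left(-1 + 21\right) - 43 = 9 \cdot 20 - 43 = 180 - 43 = 137$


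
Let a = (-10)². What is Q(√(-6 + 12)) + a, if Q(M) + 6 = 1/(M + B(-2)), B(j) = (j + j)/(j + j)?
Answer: 469/5 + √6/5 ≈ 94.290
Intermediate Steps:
B(j) = 1 (B(j) = (2*j)/((2*j)) = (2*j)*(1/(2*j)) = 1)
Q(M) = -6 + 1/(1 + M) (Q(M) = -6 + 1/(M + 1) = -6 + 1/(1 + M))
a = 100
Q(√(-6 + 12)) + a = (-5 - 6*√(-6 + 12))/(1 + √(-6 + 12)) + 100 = (-5 - 6*√6)/(1 + √6) + 100 = 100 + (-5 - 6*√6)/(1 + √6)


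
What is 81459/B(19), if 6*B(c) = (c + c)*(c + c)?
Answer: 244377/722 ≈ 338.47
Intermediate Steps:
B(c) = 2*c²/3 (B(c) = ((c + c)*(c + c))/6 = ((2*c)*(2*c))/6 = (4*c²)/6 = 2*c²/3)
81459/B(19) = 81459/(((⅔)*19²)) = 81459/(((⅔)*361)) = 81459/(722/3) = 81459*(3/722) = 244377/722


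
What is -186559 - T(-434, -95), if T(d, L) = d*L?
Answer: -227789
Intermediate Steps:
T(d, L) = L*d
-186559 - T(-434, -95) = -186559 - (-95)*(-434) = -186559 - 1*41230 = -186559 - 41230 = -227789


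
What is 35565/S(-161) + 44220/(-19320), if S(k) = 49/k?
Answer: -5375501/46 ≈ -1.1686e+5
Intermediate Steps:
35565/S(-161) + 44220/(-19320) = 35565/((49/(-161))) + 44220/(-19320) = 35565/((49*(-1/161))) + 44220*(-1/19320) = 35565/(-7/23) - 737/322 = 35565*(-23/7) - 737/322 = -817995/7 - 737/322 = -5375501/46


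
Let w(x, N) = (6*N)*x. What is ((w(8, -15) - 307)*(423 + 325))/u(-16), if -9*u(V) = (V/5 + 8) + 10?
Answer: 17284410/37 ≈ 4.6715e+5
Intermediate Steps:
w(x, N) = 6*N*x
u(V) = -2 - V/45 (u(V) = -((V/5 + 8) + 10)/9 = -((8 + V/5) + 10)/9 = -(18 + V/5)/9 = -2 - V/45)
((w(8, -15) - 307)*(423 + 325))/u(-16) = ((6*(-15)*8 - 307)*(423 + 325))/(-2 - 1/45*(-16)) = ((-720 - 307)*748)/(-2 + 16/45) = (-1027*748)/(-74/45) = -768196*(-45/74) = 17284410/37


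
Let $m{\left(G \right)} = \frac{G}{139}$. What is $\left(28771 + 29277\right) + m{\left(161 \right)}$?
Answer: $\frac{8068833}{139} \approx 58049.0$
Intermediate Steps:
$m{\left(G \right)} = \frac{G}{139}$ ($m{\left(G \right)} = G \frac{1}{139} = \frac{G}{139}$)
$\left(28771 + 29277\right) + m{\left(161 \right)} = \left(28771 + 29277\right) + \frac{1}{139} \cdot 161 = 58048 + \frac{161}{139} = \frac{8068833}{139}$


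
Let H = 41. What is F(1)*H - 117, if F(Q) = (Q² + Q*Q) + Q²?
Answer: 6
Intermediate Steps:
F(Q) = 3*Q² (F(Q) = (Q² + Q²) + Q² = 2*Q² + Q² = 3*Q²)
F(1)*H - 117 = (3*1²)*41 - 117 = (3*1)*41 - 117 = 3*41 - 117 = 123 - 117 = 6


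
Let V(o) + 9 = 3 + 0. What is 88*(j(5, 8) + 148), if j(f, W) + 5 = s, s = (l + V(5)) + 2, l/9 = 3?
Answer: 14608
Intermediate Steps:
l = 27 (l = 9*3 = 27)
V(o) = -6 (V(o) = -9 + (3 + 0) = -9 + 3 = -6)
s = 23 (s = (27 - 6) + 2 = 21 + 2 = 23)
j(f, W) = 18 (j(f, W) = -5 + 23 = 18)
88*(j(5, 8) + 148) = 88*(18 + 148) = 88*166 = 14608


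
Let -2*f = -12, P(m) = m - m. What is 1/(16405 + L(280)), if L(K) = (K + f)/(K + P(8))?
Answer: 140/2296843 ≈ 6.0953e-5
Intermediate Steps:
P(m) = 0
f = 6 (f = -½*(-12) = 6)
L(K) = (6 + K)/K (L(K) = (K + 6)/(K + 0) = (6 + K)/K)
1/(16405 + L(280)) = 1/(16405 + (6 + 280)/280) = 1/(16405 + (1/280)*286) = 1/(16405 + 143/140) = 1/(2296843/140) = 140/2296843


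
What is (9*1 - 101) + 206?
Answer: 114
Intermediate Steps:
(9*1 - 101) + 206 = (9 - 101) + 206 = -92 + 206 = 114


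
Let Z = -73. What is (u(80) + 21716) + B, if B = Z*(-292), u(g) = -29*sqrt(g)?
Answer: 43032 - 116*sqrt(5) ≈ 42773.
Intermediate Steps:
B = 21316 (B = -73*(-292) = 21316)
(u(80) + 21716) + B = (-116*sqrt(5) + 21716) + 21316 = (21716 - 116*sqrt(5)) + 21316 = 43032 - 116*sqrt(5)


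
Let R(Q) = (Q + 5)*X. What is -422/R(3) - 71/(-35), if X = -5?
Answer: 1761/140 ≈ 12.579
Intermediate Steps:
R(Q) = -25 - 5*Q (R(Q) = (Q + 5)*(-5) = (5 + Q)*(-5) = -25 - 5*Q)
-422/R(3) - 71/(-35) = -422/(-25 - 5*3) - 71/(-35) = -422/(-25 - 15) - 71*(-1/35) = -422/(-40) + 71/35 = -422*(-1/40) + 71/35 = 211/20 + 71/35 = 1761/140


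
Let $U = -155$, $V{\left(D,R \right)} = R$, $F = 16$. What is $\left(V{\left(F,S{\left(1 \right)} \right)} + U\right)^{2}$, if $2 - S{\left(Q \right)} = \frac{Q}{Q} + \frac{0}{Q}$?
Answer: $23716$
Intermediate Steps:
$S{\left(Q \right)} = 1$ ($S{\left(Q \right)} = 2 - \left(\frac{Q}{Q} + \frac{0}{Q}\right) = 2 - \left(1 + 0\right) = 2 - 1 = 1$)
$\left(V{\left(F,S{\left(1 \right)} \right)} + U\right)^{2} = \left(1 - 155\right)^{2} = \left(-154\right)^{2} = 23716$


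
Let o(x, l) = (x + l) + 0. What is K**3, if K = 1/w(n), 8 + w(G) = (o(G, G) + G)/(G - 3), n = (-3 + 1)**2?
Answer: 1/64 ≈ 0.015625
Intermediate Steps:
o(x, l) = l + x (o(x, l) = (l + x) + 0 = l + x)
n = 4 (n = (-2)**2 = 4)
w(G) = -8 + 3*G/(-3 + G) (w(G) = -8 + ((G + G) + G)/(G - 3) = -8 + (2*G + G)/(-3 + G) = -8 + (3*G)/(-3 + G) = -8 + 3*G/(-3 + G))
K = 1/4 (K = 1/((24 - 5*4)/(-3 + 4)) = 1/((24 - 20)/1) = 1/(1*4) = 1/4 ≈ 0.25000)
K**3 = (1/4)**3 = 1/64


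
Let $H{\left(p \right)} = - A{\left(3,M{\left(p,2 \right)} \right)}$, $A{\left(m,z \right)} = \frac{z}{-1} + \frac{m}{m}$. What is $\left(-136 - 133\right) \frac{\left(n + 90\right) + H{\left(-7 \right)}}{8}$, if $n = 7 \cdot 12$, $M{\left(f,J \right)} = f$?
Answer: $- \frac{22327}{4} \approx -5581.8$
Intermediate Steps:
$A{\left(m,z \right)} = 1 - z$ ($A{\left(m,z \right)} = z \left(-1\right) + 1 = - z + 1 = 1 - z$)
$n = 84$
$H{\left(p \right)} = -1 + p$ ($H{\left(p \right)} = - (1 - p) = -1 + p$)
$\left(-136 - 133\right) \frac{\left(n + 90\right) + H{\left(-7 \right)}}{8} = \left(-136 - 133\right) \frac{\left(84 + 90\right) - 8}{8} = \left(-136 - 133\right) \left(174 - 8\right) \frac{1}{8} = - 269 \cdot 166 \cdot \frac{1}{8} = \left(-269\right) \frac{83}{4} = - \frac{22327}{4}$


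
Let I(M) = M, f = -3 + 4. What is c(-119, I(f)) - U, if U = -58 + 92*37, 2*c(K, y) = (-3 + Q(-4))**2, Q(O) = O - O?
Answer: -6683/2 ≈ -3341.5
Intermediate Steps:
Q(O) = 0
f = 1
c(K, y) = 9/2 (c(K, y) = (-3 + 0)**2/2 = (1/2)*(-3)**2 = (1/2)*9 = 9/2)
U = 3346 (U = -58 + 3404 = 3346)
c(-119, I(f)) - U = 9/2 - 1*3346 = 9/2 - 3346 = -6683/2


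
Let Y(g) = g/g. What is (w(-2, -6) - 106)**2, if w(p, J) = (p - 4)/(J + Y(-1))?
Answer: 274576/25 ≈ 10983.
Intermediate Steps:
Y(g) = 1
w(p, J) = (-4 + p)/(1 + J) (w(p, J) = (p - 4)/(J + 1) = (-4 + p)/(1 + J))
(w(-2, -6) - 106)**2 = ((-4 - 2)/(1 - 6) - 106)**2 = (-6/(-5) - 106)**2 = (-1/5*(-6) - 106)**2 = (6/5 - 106)**2 = (-524/5)**2 = 274576/25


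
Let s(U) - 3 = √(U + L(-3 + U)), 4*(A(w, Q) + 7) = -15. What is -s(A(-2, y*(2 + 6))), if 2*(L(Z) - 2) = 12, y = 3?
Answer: -3 - I*√11/2 ≈ -3.0 - 1.6583*I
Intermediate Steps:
L(Z) = 8 (L(Z) = 2 + (½)*12 = 2 + 6 = 8)
A(w, Q) = -43/4 (A(w, Q) = -7 + (¼)*(-15) = -7 - 15/4 = -43/4)
s(U) = 3 + √(8 + U) (s(U) = 3 + √(U + 8) = 3 + √(8 + U))
-s(A(-2, y*(2 + 6))) = -(3 + √(8 - 43/4)) = -(3 + √(-11/4)) = -(3 + I*√11/2) = -3 - I*√11/2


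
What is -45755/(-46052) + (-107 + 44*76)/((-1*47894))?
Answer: 1021159823/1102807244 ≈ 0.92596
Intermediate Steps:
-45755/(-46052) + (-107 + 44*76)/((-1*47894)) = -45755*(-1/46052) + (-107 + 3344)/(-47894) = 45755/46052 + 3237*(-1/47894) = 45755/46052 - 3237/47894 = 1021159823/1102807244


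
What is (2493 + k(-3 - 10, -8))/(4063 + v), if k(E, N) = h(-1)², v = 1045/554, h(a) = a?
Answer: 1381676/2251947 ≈ 0.61355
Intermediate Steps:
v = 1045/554 (v = 1045*(1/554) = 1045/554 ≈ 1.8863)
k(E, N) = 1 (k(E, N) = (-1)² = 1)
(2493 + k(-3 - 10, -8))/(4063 + v) = (2493 + 1)/(4063 + 1045/554) = 2494/(2251947/554) = 2494*(554/2251947) = 1381676/2251947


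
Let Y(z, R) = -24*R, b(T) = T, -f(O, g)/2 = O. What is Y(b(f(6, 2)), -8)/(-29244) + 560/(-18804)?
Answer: -416396/11456337 ≈ -0.036346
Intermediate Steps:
f(O, g) = -2*O
Y(b(f(6, 2)), -8)/(-29244) + 560/(-18804) = -24*(-8)/(-29244) + 560/(-18804) = 192*(-1/29244) + 560*(-1/18804) = -16/2437 - 140/4701 = -416396/11456337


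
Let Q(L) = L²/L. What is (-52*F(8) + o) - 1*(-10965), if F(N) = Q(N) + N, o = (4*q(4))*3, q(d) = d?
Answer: 10181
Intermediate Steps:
Q(L) = L
o = 48 (o = (4*4)*3 = 16*3 = 48)
F(N) = 2*N (F(N) = N + N = 2*N)
(-52*F(8) + o) - 1*(-10965) = (-104*8 + 48) - 1*(-10965) = (-52*16 + 48) + 10965 = (-832 + 48) + 10965 = -784 + 10965 = 10181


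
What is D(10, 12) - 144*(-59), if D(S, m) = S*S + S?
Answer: 8606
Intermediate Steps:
D(S, m) = S + S**2 (D(S, m) = S**2 + S = S + S**2)
D(10, 12) - 144*(-59) = 10*(1 + 10) - 144*(-59) = 10*11 + 8496 = 110 + 8496 = 8606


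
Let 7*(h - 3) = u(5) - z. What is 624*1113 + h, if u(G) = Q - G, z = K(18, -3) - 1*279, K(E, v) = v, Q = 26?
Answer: 4861908/7 ≈ 6.9456e+5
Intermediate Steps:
z = -282 (z = -3 - 1*279 = -3 - 279 = -282)
u(G) = 26 - G
h = 324/7 (h = 3 + ((26 - 1*5) - 1*(-282))/7 = 3 + ((26 - 5) + 282)/7 = 3 + (21 + 282)/7 = 3 + (1/7)*303 = 3 + 303/7 = 324/7 ≈ 46.286)
624*1113 + h = 624*1113 + 324/7 = 694512 + 324/7 = 4861908/7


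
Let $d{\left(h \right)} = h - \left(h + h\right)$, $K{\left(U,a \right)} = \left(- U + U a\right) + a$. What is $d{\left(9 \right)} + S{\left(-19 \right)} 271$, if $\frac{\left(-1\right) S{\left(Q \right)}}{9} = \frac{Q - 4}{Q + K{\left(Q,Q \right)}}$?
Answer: $\frac{5891}{38} \approx 155.03$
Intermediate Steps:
$K{\left(U,a \right)} = a - U + U a$
$d{\left(h \right)} = - h$ ($d{\left(h \right)} = h - 2 h = - h$)
$S{\left(Q \right)} = - \frac{9 \left(-4 + Q\right)}{Q + Q^{2}}$ ($S{\left(Q \right)} = - 9 \frac{Q - 4}{Q + \left(Q - Q + Q Q\right)} = - 9 \frac{-4 + Q}{Q + \left(Q - Q + Q^{2}\right)} = - 9 \frac{-4 + Q}{Q + Q^{2}} = - \frac{9 \left(-4 + Q\right)}{Q + Q^{2}}$)
$d{\left(9 \right)} + S{\left(-19 \right)} 271 = \left(-1\right) 9 + \frac{9 \left(4 - -19\right)}{\left(-19\right) \left(1 - 19\right)} 271 = -9 + 9 \left(- \frac{1}{19}\right) \frac{1}{-18} \left(4 + 19\right) 271 = -9 + 9 \left(- \frac{1}{19}\right) \left(- \frac{1}{18}\right) 23 \cdot 271 = -9 + \frac{23}{38} \cdot 271 = -9 + \frac{6233}{38} = \frac{5891}{38}$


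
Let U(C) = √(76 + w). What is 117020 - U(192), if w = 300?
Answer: 117020 - 2*√94 ≈ 1.1700e+5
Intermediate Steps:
U(C) = 2*√94 (U(C) = √(76 + 300) = √376 = 2*√94)
117020 - U(192) = 117020 - 2*√94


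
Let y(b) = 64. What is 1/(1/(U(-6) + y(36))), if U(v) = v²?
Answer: 100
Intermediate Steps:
1/(1/(U(-6) + y(36))) = 1/(1/((-6)² + 64)) = 1/(1/(36 + 64)) = 1/(1/100) = 100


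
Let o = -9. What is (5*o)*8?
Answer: -360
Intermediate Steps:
(5*o)*8 = (5*(-9))*8 = -45*8 = -360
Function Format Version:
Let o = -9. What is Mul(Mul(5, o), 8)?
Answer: -360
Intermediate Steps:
Mul(Mul(5, o), 8) = Mul(Mul(5, -9), 8) = Mul(-45, 8) = -360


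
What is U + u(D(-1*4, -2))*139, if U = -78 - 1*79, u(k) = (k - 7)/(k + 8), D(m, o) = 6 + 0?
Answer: -2337/14 ≈ -166.93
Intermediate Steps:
D(m, o) = 6
u(k) = (-7 + k)/(8 + k)
U = -157 (U = -78 - 79 = -157)
U + u(D(-1*4, -2))*139 = -157 + ((-7 + 6)/(8 + 6))*139 = -157 + (-1/14)*139 = -157 + ((1/14)*(-1))*139 = -157 - 1/14*139 = -157 - 139/14 = -2337/14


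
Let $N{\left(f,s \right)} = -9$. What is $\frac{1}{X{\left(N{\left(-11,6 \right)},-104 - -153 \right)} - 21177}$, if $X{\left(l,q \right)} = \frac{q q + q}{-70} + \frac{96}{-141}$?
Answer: $- \frac{47}{996996} \approx -4.7142 \cdot 10^{-5}$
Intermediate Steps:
$X{\left(l,q \right)} = - \frac{32}{47} - \frac{q}{70} - \frac{q^{2}}{70}$ ($X{\left(l,q \right)} = \left(q^{2} + q\right) \left(- \frac{1}{70}\right) + 96 \left(- \frac{1}{141}\right) = \left(q + q^{2}\right) \left(- \frac{1}{70}\right) - \frac{32}{47} = \left(- \frac{q}{70} - \frac{q^{2}}{70}\right) - \frac{32}{47} = - \frac{32}{47} - \frac{q}{70} - \frac{q^{2}}{70}$)
$\frac{1}{X{\left(N{\left(-11,6 \right)},-104 - -153 \right)} - 21177} = \frac{1}{\left(- \frac{32}{47} - \frac{-104 - -153}{70} - \frac{\left(-104 - -153\right)^{2}}{70}\right) - 21177} = \frac{1}{\left(- \frac{32}{47} - \frac{-104 + 153}{70} - \frac{\left(-104 + 153\right)^{2}}{70}\right) - 21177} = \frac{1}{\left(- \frac{32}{47} - \frac{7}{10} - \frac{49^{2}}{70}\right) - 21177} = \frac{1}{\left(- \frac{32}{47} - \frac{7}{10} - \frac{343}{10}\right) - 21177} = \frac{1}{- \frac{1677}{47} - 21177} = \frac{1}{- \frac{996996}{47}} = - \frac{47}{996996}$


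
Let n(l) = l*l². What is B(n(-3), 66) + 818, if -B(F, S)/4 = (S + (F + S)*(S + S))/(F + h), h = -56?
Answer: 88750/83 ≈ 1069.3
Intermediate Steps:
n(l) = l³
B(F, S) = -4*(S + 2*S*(F + S))/(-56 + F) (B(F, S) = -4*(S + (F + S)*(S + S))/(F - 56) = -4*(S + (F + S)*(2*S))/(-56 + F) = -4*(S + 2*S*(F + S))/(-56 + F))
B(n(-3), 66) + 818 = -4*66*(1 + 2*(-3)³ + 2*66)/(-56 + (-3)³) + 818 = -4*66*(1 + 2*(-27) + 132)/(-56 - 27) + 818 = -4*66*(1 - 54 + 132)/(-83) + 818 = -4*66*(-1/83)*79 + 818 = 20856/83 + 818 = 88750/83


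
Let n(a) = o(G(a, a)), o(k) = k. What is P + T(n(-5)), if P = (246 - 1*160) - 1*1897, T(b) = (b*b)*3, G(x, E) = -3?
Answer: -1784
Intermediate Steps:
n(a) = -3
T(b) = 3*b² (T(b) = b²*3 = 3*b²)
P = -1811 (P = (246 - 160) - 1897 = 86 - 1897 = -1811)
P + T(n(-5)) = -1811 + 3*(-3)² = -1811 + 3*9 = -1811 + 27 = -1784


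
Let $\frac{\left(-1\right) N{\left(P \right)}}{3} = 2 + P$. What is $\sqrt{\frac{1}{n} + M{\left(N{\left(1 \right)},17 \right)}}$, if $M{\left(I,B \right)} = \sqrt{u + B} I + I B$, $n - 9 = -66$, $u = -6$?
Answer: $\frac{\sqrt{-497154 - 29241 \sqrt{11}}}{57} \approx 13.523 i$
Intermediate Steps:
$n = -57$ ($n = 9 - 66 = -57$)
$N{\left(P \right)} = -6 - 3 P$ ($N{\left(P \right)} = - 3 \left(2 + P\right) = -6 - 3 P$)
$M{\left(I,B \right)} = B I + I \sqrt{-6 + B}$ ($M{\left(I,B \right)} = \sqrt{-6 + B} I + I B = I \sqrt{-6 + B} + B I = B I + I \sqrt{-6 + B}$)
$\sqrt{\frac{1}{n} + M{\left(N{\left(1 \right)},17 \right)}} = \sqrt{\frac{1}{-57} + \left(-6 - 3\right) \left(17 + \sqrt{-6 + 17}\right)} = \sqrt{- \frac{1}{57} + \left(-6 - 3\right) \left(17 + \sqrt{11}\right)} = \sqrt{- \frac{1}{57} - 9 \left(17 + \sqrt{11}\right)} = \sqrt{- \frac{1}{57} - \left(153 + 9 \sqrt{11}\right)} = \sqrt{- \frac{8722}{57} - 9 \sqrt{11}}$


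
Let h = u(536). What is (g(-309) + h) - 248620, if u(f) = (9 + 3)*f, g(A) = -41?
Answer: -242229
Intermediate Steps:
u(f) = 12*f
h = 6432 (h = 12*536 = 6432)
(g(-309) + h) - 248620 = (-41 + 6432) - 248620 = 6391 - 248620 = -242229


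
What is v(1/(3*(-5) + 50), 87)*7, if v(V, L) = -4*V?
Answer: -⅘ ≈ -0.80000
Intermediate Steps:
v(1/(3*(-5) + 50), 87)*7 = -4/(3*(-5) + 50)*7 = -4/(-15 + 50)*7 = -4/35*7 = -⅘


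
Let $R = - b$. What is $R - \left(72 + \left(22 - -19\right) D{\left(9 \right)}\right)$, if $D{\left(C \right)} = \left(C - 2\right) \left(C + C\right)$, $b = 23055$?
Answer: $-28293$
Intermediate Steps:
$R = -23055$ ($R = \left(-1\right) 23055 = -23055$)
$D{\left(C \right)} = 2 C \left(-2 + C\right)$ ($D{\left(C \right)} = \left(-2 + C\right) 2 C = 2 C \left(-2 + C\right)$)
$R - \left(72 + \left(22 - -19\right) D{\left(9 \right)}\right) = -23055 - \left(72 + \left(22 - -19\right) 2 \cdot 9 \left(-2 + 9\right)\right) = -23055 - \left(72 + \left(22 + 19\right) 2 \cdot 9 \cdot 7\right) = -23055 - \left(72 + 41 \cdot 126\right) = -23055 - \left(72 + 5166\right) = -23055 - 5238 = -28293$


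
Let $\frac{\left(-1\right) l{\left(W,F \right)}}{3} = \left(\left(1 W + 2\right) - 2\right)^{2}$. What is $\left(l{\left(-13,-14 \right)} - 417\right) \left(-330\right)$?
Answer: $304920$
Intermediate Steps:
$l{\left(W,F \right)} = - 3 W^{2}$ ($l{\left(W,F \right)} = - 3 \left(\left(1 W + 2\right) - 2\right)^{2} = - 3 \left(\left(W + 2\right) - 2\right)^{2} = - 3 \left(\left(2 + W\right) - 2\right)^{2} = - 3 W^{2}$)
$\left(l{\left(-13,-14 \right)} - 417\right) \left(-330\right) = \left(- 3 \left(-13\right)^{2} - 417\right) \left(-330\right) = \left(\left(-3\right) 169 - 417\right) \left(-330\right) = \left(-507 - 417\right) \left(-330\right) = \left(-924\right) \left(-330\right) = 304920$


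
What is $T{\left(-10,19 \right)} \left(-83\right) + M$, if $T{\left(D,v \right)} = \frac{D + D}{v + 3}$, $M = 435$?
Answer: $\frac{5615}{11} \approx 510.45$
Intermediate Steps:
$T{\left(D,v \right)} = \frac{2 D}{3 + v}$
$T{\left(-10,19 \right)} \left(-83\right) + M = 2 \left(-10\right) \frac{1}{3 + 19} \left(-83\right) + 435 = 2 \left(-10\right) \frac{1}{22} \left(-83\right) + 435 = \left(- \frac{10}{11}\right) \left(-83\right) + 435 = \frac{830}{11} + 435 = \frac{5615}{11}$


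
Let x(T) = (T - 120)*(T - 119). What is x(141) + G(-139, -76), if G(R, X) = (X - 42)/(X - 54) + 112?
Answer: 37369/65 ≈ 574.91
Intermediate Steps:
x(T) = (-120 + T)*(-119 + T)
G(R, X) = 112 + (-42 + X)/(-54 + X) (G(R, X) = (-42 + X)/(-54 + X) + 112 = 112 + (-42 + X)/(-54 + X))
x(141) + G(-139, -76) = (14280 + 141² - 239*141) + (-6090 + 113*(-76))/(-54 - 76) = (14280 + 19881 - 33699) + (-6090 - 8588)/(-130) = 462 - 1/130*(-14678) = 462 + 7339/65 = 37369/65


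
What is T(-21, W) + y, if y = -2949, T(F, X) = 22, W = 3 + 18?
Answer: -2927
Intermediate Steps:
W = 21
T(-21, W) + y = 22 - 2949 = -2927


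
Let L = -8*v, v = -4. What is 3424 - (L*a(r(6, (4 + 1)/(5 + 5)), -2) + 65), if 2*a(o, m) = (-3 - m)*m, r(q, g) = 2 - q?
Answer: 3327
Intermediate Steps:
L = 32 (L = -8*(-4) = 32)
a(o, m) = m*(-3 - m)/2 (a(o, m) = ((-3 - m)*m)/2 = (m*(-3 - m))/2 = m*(-3 - m)/2)
3424 - (L*a(r(6, (4 + 1)/(5 + 5)), -2) + 65) = 3424 - (32*(-½*(-2)*(3 - 2)) + 65) = 3424 - (32*(-½*(-2)*1) + 65) = 3424 - (32*1 + 65) = 3424 - (32 + 65) = 3424 - 1*97 = 3424 - 97 = 3327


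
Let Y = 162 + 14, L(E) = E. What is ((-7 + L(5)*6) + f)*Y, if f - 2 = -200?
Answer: -30800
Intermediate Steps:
f = -198 (f = 2 - 200 = -198)
Y = 176
((-7 + L(5)*6) + f)*Y = ((-7 + 5*6) - 198)*176 = ((-7 + 30) - 198)*176 = (23 - 198)*176 = -175*176 = -30800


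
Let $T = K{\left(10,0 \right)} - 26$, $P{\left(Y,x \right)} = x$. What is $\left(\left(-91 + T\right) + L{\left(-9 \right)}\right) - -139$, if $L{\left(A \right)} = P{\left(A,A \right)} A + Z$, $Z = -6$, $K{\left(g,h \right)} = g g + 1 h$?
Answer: $197$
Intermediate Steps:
$K{\left(g,h \right)} = h + g^{2}$ ($K{\left(g,h \right)} = g^{2} + h = h + g^{2}$)
$T = 74$ ($T = \left(0 + 10^{2}\right) - 26 = \left(0 + 100\right) - 26 = 100 - 26 = 74$)
$L{\left(A \right)} = -6 + A^{2}$ ($L{\left(A \right)} = A A - 6 = A^{2} - 6 = -6 + A^{2}$)
$\left(\left(-91 + T\right) + L{\left(-9 \right)}\right) - -139 = \left(\left(-91 + 74\right) - \left(6 - \left(-9\right)^{2}\right)\right) - -139 = \left(-17 + \left(-6 + 81\right)\right) + 139 = \left(-17 + 75\right) + 139 = 58 + 139 = 197$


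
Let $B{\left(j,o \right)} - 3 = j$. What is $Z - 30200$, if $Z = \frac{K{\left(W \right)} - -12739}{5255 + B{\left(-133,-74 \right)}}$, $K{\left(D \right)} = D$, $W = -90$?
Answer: $- \frac{154762351}{5125} \approx -30198.0$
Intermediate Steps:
$B{\left(j,o \right)} = 3 + j$
$Z = \frac{12649}{5125}$ ($Z = \frac{-90 - -12739}{5255 + \left(3 - 133\right)} = \frac{-90 + 12739}{5255 - 130} = \frac{12649}{5125} \approx 2.4681$)
$Z - 30200 = \frac{12649}{5125} - 30200 = - \frac{154762351}{5125}$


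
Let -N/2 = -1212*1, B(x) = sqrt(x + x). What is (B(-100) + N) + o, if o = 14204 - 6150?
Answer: 10478 + 10*I*sqrt(2) ≈ 10478.0 + 14.142*I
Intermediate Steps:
B(x) = sqrt(2)*sqrt(x) (B(x) = sqrt(2*x) = sqrt(2)*sqrt(x))
o = 8054
N = 2424 (N = -(-2424) = -2*(-1212) = 2424)
(B(-100) + N) + o = (sqrt(2)*sqrt(-100) + 2424) + 8054 = (sqrt(2)*(10*I) + 2424) + 8054 = (10*I*sqrt(2) + 2424) + 8054 = (2424 + 10*I*sqrt(2)) + 8054 = 10478 + 10*I*sqrt(2)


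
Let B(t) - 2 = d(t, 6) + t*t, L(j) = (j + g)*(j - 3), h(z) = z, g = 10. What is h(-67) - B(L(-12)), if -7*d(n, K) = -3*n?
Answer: -6873/7 ≈ -981.86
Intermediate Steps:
d(n, K) = 3*n/7 (d(n, K) = -(-3)*n/7 = 3*n/7)
L(j) = (-3 + j)*(10 + j) (L(j) = (j + 10)*(j - 3) = (10 + j)*(-3 + j) = (-3 + j)*(10 + j))
B(t) = 2 + t² + 3*t/7 (B(t) = 2 + (3*t/7 + t*t) = 2 + (3*t/7 + t²) = 2 + (t² + 3*t/7) = 2 + t² + 3*t/7)
h(-67) - B(L(-12)) = -67 - (2 + (-30 + (-12)² + 7*(-12))² + 3*(-30 + (-12)² + 7*(-12))/7) = -67 - (2 + (-30 + 144 - 84)² + 3*(-30 + 144 - 84)/7) = -67 - (2 + 30² + (3/7)*30) = -67 - (2 + 900 + 90/7) = -67 - 1*6404/7 = -67 - 6404/7 = -6873/7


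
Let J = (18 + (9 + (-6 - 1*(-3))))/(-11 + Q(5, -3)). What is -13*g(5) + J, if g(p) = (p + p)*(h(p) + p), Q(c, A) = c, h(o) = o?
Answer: -1304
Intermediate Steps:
g(p) = 4*p² (g(p) = (p + p)*(p + p) = (2*p)*(2*p) = 4*p²)
J = -4 (J = (18 + (9 + (-6 - 1*(-3))))/(-11 + 5) = (18 + (9 + (-6 + 3)))/(-6) = (18 + (9 - 3))*(-⅙) = (18 + 6)*(-⅙) = 24*(-⅙) = -4)
-13*g(5) + J = -52*5² - 4 = -52*25 - 4 = -13*100 - 4 = -1300 - 4 = -1304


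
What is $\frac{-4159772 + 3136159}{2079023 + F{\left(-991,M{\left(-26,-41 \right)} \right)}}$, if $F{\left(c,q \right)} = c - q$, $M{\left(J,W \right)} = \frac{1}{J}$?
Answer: $- \frac{26613938}{54028833} \approx -0.49259$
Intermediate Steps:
$\frac{-4159772 + 3136159}{2079023 + F{\left(-991,M{\left(-26,-41 \right)} \right)}} = \frac{-4159772 + 3136159}{2079023 - \frac{25765}{26}} = - \frac{1023613}{2079023 - \frac{25765}{26}} = - \frac{1023613}{\frac{54028833}{26}} = \left(-1023613\right) \frac{26}{54028833} = - \frac{26613938}{54028833}$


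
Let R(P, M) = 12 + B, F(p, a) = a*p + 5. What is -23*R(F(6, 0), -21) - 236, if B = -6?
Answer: -374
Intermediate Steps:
F(p, a) = 5 + a*p
R(P, M) = 6 (R(P, M) = 12 - 6 = 6)
-23*R(F(6, 0), -21) - 236 = -23*6 - 236 = -138 - 236 = -374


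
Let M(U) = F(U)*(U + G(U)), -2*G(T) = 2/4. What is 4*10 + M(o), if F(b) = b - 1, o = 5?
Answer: 59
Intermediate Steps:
G(T) = -1/4
F(b) = -1 + b
M(U) = (-1 + U)*(-1/4 + U) (M(U) = (-1 + U)*(U - 1/4) = (-1 + U)*(-1/4 + U))
4*10 + M(o) = 4*10 + (-1 + 5)*(-1 + 4*5)/4 = 40 + (1/4)*4*(-1 + 20) = 40 + (1/4)*4*19 = 40 + 19 = 59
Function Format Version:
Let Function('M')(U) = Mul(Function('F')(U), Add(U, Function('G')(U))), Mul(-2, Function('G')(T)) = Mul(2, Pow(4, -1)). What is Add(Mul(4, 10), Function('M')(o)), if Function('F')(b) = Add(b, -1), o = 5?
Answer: 59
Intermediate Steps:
Function('G')(T) = Rational(-1, 4) (Function('G')(T) = Mul(Rational(-1, 2), Mul(2, Pow(4, -1))) = Mul(Rational(-1, 2), Mul(2, Rational(1, 4))) = Mul(Rational(-1, 2), Rational(1, 2)) = Rational(-1, 4))
Function('F')(b) = Add(-1, b)
Function('M')(U) = Mul(Add(-1, U), Add(Rational(-1, 4), U)) (Function('M')(U) = Mul(Add(-1, U), Add(U, Rational(-1, 4))) = Mul(Add(-1, U), Add(Rational(-1, 4), U)))
Add(Mul(4, 10), Function('M')(o)) = Add(Mul(4, 10), Mul(Rational(1, 4), Add(-1, 5), Add(-1, Mul(4, 5)))) = Add(40, Mul(Rational(1, 4), 4, Add(-1, 20))) = Add(40, Mul(Rational(1, 4), 4, 19)) = Add(40, 19) = 59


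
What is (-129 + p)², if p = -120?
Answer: 62001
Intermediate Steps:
(-129 + p)² = (-129 - 120)² = (-249)² = 62001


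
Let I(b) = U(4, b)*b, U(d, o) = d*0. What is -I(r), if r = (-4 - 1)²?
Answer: 0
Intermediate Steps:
r = 25 (r = (-5)² = 25)
U(d, o) = 0
I(b) = 0 (I(b) = 0*b = 0)
-I(r) = -1*0 = 0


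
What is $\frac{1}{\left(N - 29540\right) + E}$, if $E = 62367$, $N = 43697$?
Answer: $\frac{1}{76524} \approx 1.3068 \cdot 10^{-5}$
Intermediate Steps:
$\frac{1}{\left(N - 29540\right) + E} = \frac{1}{\left(43697 - 29540\right) + 62367} = \frac{1}{14157 + 62367} = \frac{1}{76524}$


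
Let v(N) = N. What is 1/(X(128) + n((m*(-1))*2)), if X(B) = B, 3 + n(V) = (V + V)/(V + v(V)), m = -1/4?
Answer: 1/126 ≈ 0.0079365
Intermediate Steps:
m = -¼ (m = -1*¼ = -¼ ≈ -0.25000)
n(V) = -2 (n(V) = -3 + (V + V)/(V + V) = -3 + (2*V)/((2*V)) = -3 + (2*V)*(1/(2*V)) = -3 + 1 = -2)
1/(X(128) + n((m*(-1))*2)) = 1/(128 - 2) = 1/126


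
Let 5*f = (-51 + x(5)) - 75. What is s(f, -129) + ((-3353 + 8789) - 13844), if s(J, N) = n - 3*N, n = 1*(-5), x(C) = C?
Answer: -8026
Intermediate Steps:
n = -5
f = -121/5 (f = ((-51 + 5) - 75)/5 = (-46 - 75)/5 = (⅕)*(-121) = -121/5 ≈ -24.200)
s(J, N) = -5 - 3*N
s(f, -129) + ((-3353 + 8789) - 13844) = (-5 - 3*(-129)) + ((-3353 + 8789) - 13844) = (-5 + 387) + (5436 - 13844) = 382 - 8408 = -8026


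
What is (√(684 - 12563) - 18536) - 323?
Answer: -18859 + I*√11879 ≈ -18859.0 + 108.99*I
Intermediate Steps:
(√(684 - 12563) - 18536) - 323 = (√(-11879) - 18536) - 323 = (I*√11879 - 18536) - 323 = (-18536 + I*√11879) - 323 = -18859 + I*√11879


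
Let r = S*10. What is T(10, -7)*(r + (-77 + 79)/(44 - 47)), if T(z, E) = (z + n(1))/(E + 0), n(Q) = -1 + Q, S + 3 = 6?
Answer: -880/21 ≈ -41.905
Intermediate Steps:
S = 3 (S = -3 + 6 = 3)
T(z, E) = z/E (T(z, E) = (z + (-1 + 1))/(E + 0) = (z + 0)/E = z/E)
r = 30 (r = 3*10 = 30)
T(10, -7)*(r + (-77 + 79)/(44 - 47)) = (10/(-7))*(30 + (-77 + 79)/(44 - 47)) = (10*(-⅐))*(30 + 2/(-3)) = -10*(30 + 2*(-⅓))/7 = -10*(30 - ⅔)/7 = -10/7*88/3 = -880/21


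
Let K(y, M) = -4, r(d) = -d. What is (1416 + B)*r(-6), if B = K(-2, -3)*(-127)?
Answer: 11544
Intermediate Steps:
B = 508 (B = -4*(-127) = 508)
(1416 + B)*r(-6) = (1416 + 508)*(-1*(-6)) = 1924*6 = 11544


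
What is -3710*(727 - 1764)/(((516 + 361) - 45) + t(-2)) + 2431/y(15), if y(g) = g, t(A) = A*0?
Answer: 29865821/6240 ≈ 4786.2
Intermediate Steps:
t(A) = 0
-3710*(727 - 1764)/(((516 + 361) - 45) + t(-2)) + 2431/y(15) = -3710*(727 - 1764)/(((516 + 361) - 45) + 0) + 2431/15 = -3710*(-1037/((877 - 45) + 0)) + 2431*(1/15) = -3710*(-1037/(832 + 0)) + 2431/15 = -3710/(832*(-1/1037)) + 2431/15 = -3710/(-832/1037) + 2431/15 = -3710*(-1037/832) + 2431/15 = 1923635/416 + 2431/15 = 29865821/6240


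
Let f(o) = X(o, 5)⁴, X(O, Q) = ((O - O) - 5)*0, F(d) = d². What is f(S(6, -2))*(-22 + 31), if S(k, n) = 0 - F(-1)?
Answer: 0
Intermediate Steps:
X(O, Q) = 0 (X(O, Q) = (0 - 5)*0 = -5*0 = 0)
S(k, n) = -1 (S(k, n) = 0 - 1*(-1)² = 0 - 1*1 = 0 - 1 = -1)
f(o) = 0 (f(o) = 0⁴ = 0)
f(S(6, -2))*(-22 + 31) = 0*(-22 + 31) = 0*9 = 0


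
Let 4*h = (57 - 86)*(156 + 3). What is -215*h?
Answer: 991365/4 ≈ 2.4784e+5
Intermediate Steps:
h = -4611/4 (h = ((57 - 86)*(156 + 3))/4 = (-29*159)/4 = (¼)*(-4611) = -4611/4 ≈ -1152.8)
-215*h = -215*(-4611/4) = 991365/4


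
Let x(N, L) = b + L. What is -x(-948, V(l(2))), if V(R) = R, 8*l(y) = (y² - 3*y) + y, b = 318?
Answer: -318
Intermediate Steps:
l(y) = -y/4 + y²/8 (l(y) = ((y² - 3*y) + y)/8 = (y² - 2*y)/8 = -y/4 + y²/8)
x(N, L) = 318 + L
-x(-948, V(l(2))) = -(318 + (⅛)*2*(-2 + 2)) = -(318 + (⅛)*2*0) = -(318 + 0) = -1*318 = -318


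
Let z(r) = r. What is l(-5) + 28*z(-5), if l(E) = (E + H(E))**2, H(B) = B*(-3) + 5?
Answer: 85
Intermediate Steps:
H(B) = 5 - 3*B (H(B) = -3*B + 5 = 5 - 3*B)
l(E) = (5 - 2*E)**2 (l(E) = (E + (5 - 3*E))**2 = (5 - 2*E)**2)
l(-5) + 28*z(-5) = (-5 + 2*(-5))**2 + 28*(-5) = (-5 - 10)**2 - 140 = (-15)**2 - 140 = 225 - 140 = 85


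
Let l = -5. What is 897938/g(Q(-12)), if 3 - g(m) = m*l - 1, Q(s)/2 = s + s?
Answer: -448969/118 ≈ -3804.8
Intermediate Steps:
Q(s) = 4*s (Q(s) = 2*(s + s) = 2*(2*s) = 4*s)
g(m) = 4 + 5*m (g(m) = 3 - (m*(-5) - 1) = 3 - (-5*m - 1) = 3 - (-1 - 5*m) = 3 + (1 + 5*m) = 4 + 5*m)
897938/g(Q(-12)) = 897938/(4 + 5*(4*(-12))) = 897938/(4 + 5*(-48)) = 897938/(4 - 240) = 897938/(-236) = 897938*(-1/236) = -448969/118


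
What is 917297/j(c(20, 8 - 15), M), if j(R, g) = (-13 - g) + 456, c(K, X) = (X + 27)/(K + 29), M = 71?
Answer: 917297/372 ≈ 2465.9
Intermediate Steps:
c(K, X) = (27 + X)/(29 + K)
j(R, g) = 443 - g
917297/j(c(20, 8 - 15), M) = 917297/(443 - 1*71) = 917297/(443 - 71) = 917297/372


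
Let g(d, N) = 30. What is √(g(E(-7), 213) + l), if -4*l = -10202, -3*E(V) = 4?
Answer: √10322/2 ≈ 50.799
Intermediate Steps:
E(V) = -4/3 (E(V) = -⅓*4 = -4/3)
l = 5101/2 (l = -¼*(-10202) = 5101/2 ≈ 2550.5)
√(g(E(-7), 213) + l) = √(30 + 5101/2) = √(5161/2) = √10322/2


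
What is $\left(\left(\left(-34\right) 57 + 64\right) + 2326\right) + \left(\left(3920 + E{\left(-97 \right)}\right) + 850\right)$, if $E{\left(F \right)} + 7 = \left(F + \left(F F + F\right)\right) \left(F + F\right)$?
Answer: $-1782495$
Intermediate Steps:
$E{\left(F \right)} = -7 + 2 F \left(F^{2} + 2 F\right)$ ($E{\left(F \right)} = -7 + \left(F + \left(F F + F\right)\right) \left(F + F\right) = -7 + \left(F + \left(F^{2} + F\right)\right) 2 F = -7 + \left(F + \left(F + F^{2}\right)\right) 2 F = -7 + \left(F^{2} + 2 F\right) 2 F = -7 + 2 F \left(F^{2} + 2 F\right)$)
$\left(\left(\left(-34\right) 57 + 64\right) + 2326\right) + \left(\left(3920 + E{\left(-97 \right)}\right) + 850\right) = \left(\left(\left(-34\right) 57 + 64\right) + 2326\right) + \left(\left(3920 + \left(-7 + 2 \left(-97\right)^{3} + 4 \left(-97\right)^{2}\right)\right) + 850\right) = \left(\left(-1938 + 64\right) + 2326\right) + \left(\left(3920 + \left(-7 + 2 \left(-912673\right) + 4 \cdot 9409\right)\right) + 850\right) = \left(-1874 + 2326\right) + \left(\left(3920 - 1787717\right) + 850\right) = 452 + \left(\left(3920 - 1787717\right) + 850\right) = 452 + \left(-1783797 + 850\right) = 452 - 1782947 = -1782495$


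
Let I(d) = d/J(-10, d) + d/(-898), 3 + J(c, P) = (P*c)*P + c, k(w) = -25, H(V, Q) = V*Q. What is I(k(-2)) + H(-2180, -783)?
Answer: 9600127746585/5624174 ≈ 1.7069e+6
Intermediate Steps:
H(V, Q) = Q*V
J(c, P) = -3 + c + c*P**2 (J(c, P) = -3 + ((P*c)*P + c) = -3 + (c*P**2 + c) = -3 + (c + c*P**2) = -3 + c + c*P**2)
I(d) = -d/898 + d/(-13 - 10*d**2) (I(d) = d/(-3 - 10 - 10*d**2) + d/(-898) = d/(-13 - 10*d**2) + d*(-1/898) = d/(-13 - 10*d**2) - d/898 = -d/898 + d/(-13 - 10*d**2))
I(k(-2)) + H(-2180, -783) = (1/898)*(-25)*(-911 - 10*(-25)**2)/(13 + 10*(-25)**2) - 783*(-2180) = (1/898)*(-25)*(-911 - 10*625)/(13 + 10*625) + 1706940 = (1/898)*(-25)*(-911 - 6250)/(13 + 6250) + 1706940 = (1/898)*(-25)*(-7161)/6263 + 1706940 = (1/898)*(-25)*(1/6263)*(-7161) + 1706940 = 179025/5624174 + 1706940 = 9600127746585/5624174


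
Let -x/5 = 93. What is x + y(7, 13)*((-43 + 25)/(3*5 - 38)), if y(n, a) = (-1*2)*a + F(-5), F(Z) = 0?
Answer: -11163/23 ≈ -485.35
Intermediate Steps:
x = -465 (x = -5*93 = -465)
y(n, a) = -2*a (y(n, a) = (-1*2)*a + 0 = -2*a + 0 = -2*a)
x + y(7, 13)*((-43 + 25)/(3*5 - 38)) = -465 + (-2*13)*((-43 + 25)/(3*5 - 38)) = -465 - (-468)/(15 - 38) = -465 - (-468)/(-23) = -465 - (-468)*(-1)/23 = -465 - 26*18/23 = -465 - 468/23 = -11163/23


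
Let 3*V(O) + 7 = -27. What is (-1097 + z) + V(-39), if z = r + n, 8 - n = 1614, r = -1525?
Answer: -12718/3 ≈ -4239.3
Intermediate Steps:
V(O) = -34/3 (V(O) = -7/3 + (⅓)*(-27) = -7/3 - 9 = -34/3)
n = -1606 (n = 8 - 1*1614 = 8 - 1614 = -1606)
z = -3131 (z = -1525 - 1606 = -3131)
(-1097 + z) + V(-39) = (-1097 - 3131) - 34/3 = -4228 - 34/3 = -12718/3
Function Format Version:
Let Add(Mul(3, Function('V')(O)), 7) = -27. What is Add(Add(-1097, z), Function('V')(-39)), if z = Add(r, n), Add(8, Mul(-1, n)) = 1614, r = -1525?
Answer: Rational(-12718, 3) ≈ -4239.3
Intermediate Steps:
Function('V')(O) = Rational(-34, 3) (Function('V')(O) = Add(Rational(-7, 3), Mul(Rational(1, 3), -27)) = Add(Rational(-7, 3), -9) = Rational(-34, 3))
n = -1606 (n = Add(8, Mul(-1, 1614)) = Add(8, -1614) = -1606)
z = -3131 (z = Add(-1525, -1606) = -3131)
Add(Add(-1097, z), Function('V')(-39)) = Add(Add(-1097, -3131), Rational(-34, 3)) = Add(-4228, Rational(-34, 3)) = Rational(-12718, 3)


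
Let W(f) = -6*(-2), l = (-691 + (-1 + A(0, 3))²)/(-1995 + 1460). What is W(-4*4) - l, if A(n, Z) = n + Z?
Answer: 5733/535 ≈ 10.716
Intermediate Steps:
A(n, Z) = Z + n
l = 687/535 (l = (-691 + (-1 + (3 + 0))²)/(-1995 + 1460) = (-691 + (-1 + 3)²)/(-535) = (-691 + 2²)*(-1/535) = (-691 + 4)*(-1/535) = -687*(-1/535) = 687/535 ≈ 1.2841)
W(f) = 12
W(-4*4) - l = 12 - 1*687/535 = 12 - 687/535 = 5733/535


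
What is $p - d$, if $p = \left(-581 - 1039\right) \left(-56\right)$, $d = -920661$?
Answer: $1011381$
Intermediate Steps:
$p = 90720$ ($p = \left(-1620\right) \left(-56\right) = 90720$)
$p - d = 90720 - -920661 = 90720 + 920661 = 1011381$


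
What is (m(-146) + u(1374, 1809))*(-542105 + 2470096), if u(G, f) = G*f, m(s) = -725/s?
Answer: 699655133967751/146 ≈ 4.7922e+12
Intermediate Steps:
(m(-146) + u(1374, 1809))*(-542105 + 2470096) = (-725/(-146) + 1374*1809)*(-542105 + 2470096) = (-725*(-1/146) + 2485566)*1927991 = (725/146 + 2485566)*1927991 = (362893361/146)*1927991 = 699655133967751/146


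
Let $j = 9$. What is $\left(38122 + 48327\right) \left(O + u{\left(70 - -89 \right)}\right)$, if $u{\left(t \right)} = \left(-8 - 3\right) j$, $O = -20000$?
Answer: $-1737538451$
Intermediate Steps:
$u{\left(t \right)} = -99$ ($u{\left(t \right)} = \left(-8 - 3\right) 9 = \left(-11\right) 9 = -99$)
$\left(38122 + 48327\right) \left(O + u{\left(70 - -89 \right)}\right) = \left(38122 + 48327\right) \left(-20000 - 99\right) = 86449 \left(-20099\right) = -1737538451$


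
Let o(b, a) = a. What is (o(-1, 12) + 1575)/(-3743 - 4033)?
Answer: -529/2592 ≈ -0.20409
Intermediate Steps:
(o(-1, 12) + 1575)/(-3743 - 4033) = (12 + 1575)/(-3743 - 4033) = 1587/(-7776) = 1587*(-1/7776) = -529/2592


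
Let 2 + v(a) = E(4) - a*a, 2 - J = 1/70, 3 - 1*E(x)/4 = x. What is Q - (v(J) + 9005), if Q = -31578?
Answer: -198807979/4900 ≈ -40573.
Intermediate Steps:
E(x) = 12 - 4*x
J = 139/70 (J = 2 - 1/70 = 139/70 ≈ 1.9857)
v(a) = -6 - a² (v(a) = -2 + ((12 - 4*4) - a*a) = -2 + ((12 - 16) - a²) = -2 + (-4 - a²) = -6 - a²)
Q - (v(J) + 9005) = -31578 - ((-6 - (139/70)²) + 9005) = -31578 - ((-6 - 1*19321/4900) + 9005) = -31578 - ((-6 - 19321/4900) + 9005) = -31578 - (-48721/4900 + 9005) = -31578 - 1*44075779/4900 = -31578 - 44075779/4900 = -198807979/4900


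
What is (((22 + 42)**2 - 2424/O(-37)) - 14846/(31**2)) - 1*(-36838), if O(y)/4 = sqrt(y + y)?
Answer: 39322728/961 + 303*I*sqrt(74)/37 ≈ 40919.0 + 70.446*I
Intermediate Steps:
O(y) = 4*sqrt(2)*sqrt(y) (O(y) = 4*sqrt(y + y) = 4*sqrt(2*y) = 4*(sqrt(2)*sqrt(y)) = 4*sqrt(2)*sqrt(y))
(((22 + 42)**2 - 2424/O(-37)) - 14846/(31**2)) - 1*(-36838) = (((22 + 42)**2 - 2424/(4*sqrt(2)*sqrt(-37))) - 14846/(31**2)) - 1*(-36838) = ((64**2 - 2424/(4*sqrt(2)*(I*sqrt(37)))) - 14846/961) + 36838 = ((4096 - 2424/(4*I*sqrt(74))) - 14846/961) + 36838 = ((4096 - 2424*(-I*sqrt(74)/296)) - 1*14846/961) + 36838 = ((4096 - (-303)*I*sqrt(74)/37) - 14846/961) + 36838 = ((4096 + 303*I*sqrt(74)/37) - 14846/961) + 36838 = (3921410/961 + 303*I*sqrt(74)/37) + 36838 = 39322728/961 + 303*I*sqrt(74)/37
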